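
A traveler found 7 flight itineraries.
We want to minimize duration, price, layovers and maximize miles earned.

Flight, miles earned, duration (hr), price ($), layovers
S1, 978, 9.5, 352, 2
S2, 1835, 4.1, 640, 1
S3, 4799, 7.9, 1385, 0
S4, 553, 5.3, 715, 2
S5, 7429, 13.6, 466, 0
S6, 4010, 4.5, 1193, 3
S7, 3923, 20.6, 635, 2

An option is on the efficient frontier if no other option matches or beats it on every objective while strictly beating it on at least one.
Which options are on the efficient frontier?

S1, S2, S3, S5, S6

S1: not dominated (best price).
S2: not dominated (best duration).
S3: not dominated.
S4: dominated by S2 (miles earned 1835≥553, duration 4.1≤5.3, price 640≤715, layovers 1≤2).
S5: not dominated (best miles earned).
S6: not dominated.
S7: dominated by S5 (miles earned 7429≥3923, duration 13.6≤20.6, price 466≤635, layovers 0≤2).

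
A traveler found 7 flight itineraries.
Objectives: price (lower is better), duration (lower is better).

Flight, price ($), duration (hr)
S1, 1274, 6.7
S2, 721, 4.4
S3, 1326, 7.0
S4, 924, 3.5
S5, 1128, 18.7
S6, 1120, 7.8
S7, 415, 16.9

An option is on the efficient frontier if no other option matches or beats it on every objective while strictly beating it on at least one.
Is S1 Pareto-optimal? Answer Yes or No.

S2 vs S1: price 721≤1274, duration 4.4≤6.7 — S2 is at least as good on every objective and strictly better on at least one, so S2 dominates S1.

No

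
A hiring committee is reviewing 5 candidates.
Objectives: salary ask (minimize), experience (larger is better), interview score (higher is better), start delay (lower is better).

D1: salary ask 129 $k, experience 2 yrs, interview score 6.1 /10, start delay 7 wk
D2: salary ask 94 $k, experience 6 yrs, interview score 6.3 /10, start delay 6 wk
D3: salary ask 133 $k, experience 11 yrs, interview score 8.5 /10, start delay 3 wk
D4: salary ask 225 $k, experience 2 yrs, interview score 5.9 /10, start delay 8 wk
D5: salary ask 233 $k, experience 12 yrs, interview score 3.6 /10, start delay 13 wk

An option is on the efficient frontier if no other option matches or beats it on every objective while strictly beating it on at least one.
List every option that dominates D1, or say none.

D2: salary ask 94≤129, experience 6≥2, interview score 6.3≥6.1, start delay 6≤7 — dominates D1.
Others (D3, D4, D5) are each worse than D1 on at least one objective.

D2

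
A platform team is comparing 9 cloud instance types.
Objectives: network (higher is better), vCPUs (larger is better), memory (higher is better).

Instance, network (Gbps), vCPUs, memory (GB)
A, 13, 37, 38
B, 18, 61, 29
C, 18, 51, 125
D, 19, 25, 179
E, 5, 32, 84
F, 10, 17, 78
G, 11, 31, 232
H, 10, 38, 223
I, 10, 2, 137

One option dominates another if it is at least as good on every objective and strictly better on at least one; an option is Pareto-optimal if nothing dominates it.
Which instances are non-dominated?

A: dominated by C (network 18≥13, vCPUs 51≥37, memory 125≥38).
B: not dominated (best vCPUs).
C: not dominated.
D: not dominated (best network).
E: dominated by C (network 18≥5, vCPUs 51≥32, memory 125≥84).
F: dominated by C (network 18≥10, vCPUs 51≥17, memory 125≥78).
G: not dominated (best memory).
H: not dominated.
I: dominated by D (network 19≥10, vCPUs 25≥2, memory 179≥137).

B, C, D, G, H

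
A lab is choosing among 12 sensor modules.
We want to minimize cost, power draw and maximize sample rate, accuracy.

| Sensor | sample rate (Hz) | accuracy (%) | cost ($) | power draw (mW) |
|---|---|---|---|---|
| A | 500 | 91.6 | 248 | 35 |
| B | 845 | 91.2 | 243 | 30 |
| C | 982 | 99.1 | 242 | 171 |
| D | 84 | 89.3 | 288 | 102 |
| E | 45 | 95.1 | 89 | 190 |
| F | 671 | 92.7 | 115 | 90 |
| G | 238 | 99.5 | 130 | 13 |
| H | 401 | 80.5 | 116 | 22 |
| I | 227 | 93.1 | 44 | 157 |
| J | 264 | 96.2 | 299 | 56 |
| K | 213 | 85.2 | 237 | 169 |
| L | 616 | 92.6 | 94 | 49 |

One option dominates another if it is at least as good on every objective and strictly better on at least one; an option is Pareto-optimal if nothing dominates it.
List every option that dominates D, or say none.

A: sample rate 500≥84, accuracy 91.6≥89.3, cost 248≤288, power draw 35≤102 — dominates D.
B: sample rate 845≥84, accuracy 91.2≥89.3, cost 243≤288, power draw 30≤102 — dominates D.
F: sample rate 671≥84, accuracy 92.7≥89.3, cost 115≤288, power draw 90≤102 — dominates D.
G: sample rate 238≥84, accuracy 99.5≥89.3, cost 130≤288, power draw 13≤102 — dominates D.
L: sample rate 616≥84, accuracy 92.6≥89.3, cost 94≤288, power draw 49≤102 — dominates D.
Others (C, E, H, I, J, K) are each worse than D on at least one objective.

A, B, F, G, L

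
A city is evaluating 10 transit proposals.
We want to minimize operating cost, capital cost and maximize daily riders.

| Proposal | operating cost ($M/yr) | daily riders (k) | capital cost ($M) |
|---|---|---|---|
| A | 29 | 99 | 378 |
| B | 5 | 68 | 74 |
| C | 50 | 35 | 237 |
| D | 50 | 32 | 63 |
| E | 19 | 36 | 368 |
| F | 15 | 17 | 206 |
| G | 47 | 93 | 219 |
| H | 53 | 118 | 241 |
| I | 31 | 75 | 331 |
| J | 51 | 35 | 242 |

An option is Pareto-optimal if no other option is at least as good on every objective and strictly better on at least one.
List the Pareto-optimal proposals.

A: not dominated.
B: not dominated (best operating cost).
C: dominated by B (operating cost 5≤50, daily riders 68≥35, capital cost 74≤237).
D: not dominated (best capital cost).
E: dominated by B (operating cost 5≤19, daily riders 68≥36, capital cost 74≤368).
F: dominated by B (operating cost 5≤15, daily riders 68≥17, capital cost 74≤206).
G: not dominated.
H: not dominated (best daily riders).
I: not dominated.
J: dominated by B (operating cost 5≤51, daily riders 68≥35, capital cost 74≤242).

A, B, D, G, H, I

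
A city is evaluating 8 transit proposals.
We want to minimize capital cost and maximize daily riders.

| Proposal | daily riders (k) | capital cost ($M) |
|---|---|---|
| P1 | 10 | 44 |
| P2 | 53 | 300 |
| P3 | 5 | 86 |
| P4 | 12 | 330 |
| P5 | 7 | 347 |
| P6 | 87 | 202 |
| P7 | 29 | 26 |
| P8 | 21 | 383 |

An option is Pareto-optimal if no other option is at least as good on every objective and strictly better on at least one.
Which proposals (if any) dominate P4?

P2, P6, P7

P2: daily riders 53≥12, capital cost 300≤330 — dominates P4.
P6: daily riders 87≥12, capital cost 202≤330 — dominates P4.
P7: daily riders 29≥12, capital cost 26≤330 — dominates P4.
Others (P1, P3, P5, P8) are each worse than P4 on at least one objective.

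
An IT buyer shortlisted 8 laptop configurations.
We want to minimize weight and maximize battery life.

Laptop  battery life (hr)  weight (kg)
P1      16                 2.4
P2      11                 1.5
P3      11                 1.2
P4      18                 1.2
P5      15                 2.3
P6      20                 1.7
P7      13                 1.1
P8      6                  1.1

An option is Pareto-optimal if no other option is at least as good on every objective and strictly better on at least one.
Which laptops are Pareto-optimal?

P1: dominated by P4 (battery life 18≥16, weight 1.2≤2.4).
P2: dominated by P3 (battery life 11≥11, weight 1.2≤1.5).
P3: dominated by P4 (battery life 18≥11, weight 1.2≤1.2).
P4: not dominated.
P5: dominated by P4 (battery life 18≥15, weight 1.2≤2.3).
P6: not dominated (best battery life).
P7: not dominated.
P8: dominated by P7 (battery life 13≥6, weight 1.1≤1.1).

P4, P6, P7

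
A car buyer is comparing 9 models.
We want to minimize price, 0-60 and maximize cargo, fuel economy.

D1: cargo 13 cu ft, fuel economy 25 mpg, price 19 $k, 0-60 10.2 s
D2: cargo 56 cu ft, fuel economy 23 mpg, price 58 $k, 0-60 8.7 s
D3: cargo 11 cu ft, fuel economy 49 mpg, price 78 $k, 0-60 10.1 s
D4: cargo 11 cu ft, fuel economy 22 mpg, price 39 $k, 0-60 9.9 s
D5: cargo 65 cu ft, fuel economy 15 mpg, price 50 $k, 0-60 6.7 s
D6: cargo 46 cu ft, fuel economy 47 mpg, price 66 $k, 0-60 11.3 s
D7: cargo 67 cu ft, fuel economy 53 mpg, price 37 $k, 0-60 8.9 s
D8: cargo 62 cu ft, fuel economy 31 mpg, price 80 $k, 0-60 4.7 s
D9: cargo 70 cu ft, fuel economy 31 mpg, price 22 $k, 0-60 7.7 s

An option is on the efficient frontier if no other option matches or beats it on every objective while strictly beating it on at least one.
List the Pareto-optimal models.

D1: not dominated (best price).
D2: dominated by D9 (cargo 70≥56, fuel economy 31≥23, price 22≤58, 0-60 7.7≤8.7).
D3: dominated by D7 (cargo 67≥11, fuel economy 53≥49, price 37≤78, 0-60 8.9≤10.1).
D4: dominated by D7 (cargo 67≥11, fuel economy 53≥22, price 37≤39, 0-60 8.9≤9.9).
D5: not dominated.
D6: dominated by D7 (cargo 67≥46, fuel economy 53≥47, price 37≤66, 0-60 8.9≤11.3).
D7: not dominated (best fuel economy).
D8: not dominated (best 0-60).
D9: not dominated (best cargo).

D1, D5, D7, D8, D9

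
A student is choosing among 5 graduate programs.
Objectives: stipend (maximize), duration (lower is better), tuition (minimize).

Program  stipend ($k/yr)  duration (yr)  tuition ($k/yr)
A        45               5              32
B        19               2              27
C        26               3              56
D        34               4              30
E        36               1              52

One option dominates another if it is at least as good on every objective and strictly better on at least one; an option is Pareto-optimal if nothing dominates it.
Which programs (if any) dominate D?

A: worse on duration (5 vs 4).
B: worse on stipend (19 vs 34).
C: worse on stipend (26 vs 34).
E: worse on tuition (52 vs 30).
No option dominates D.

none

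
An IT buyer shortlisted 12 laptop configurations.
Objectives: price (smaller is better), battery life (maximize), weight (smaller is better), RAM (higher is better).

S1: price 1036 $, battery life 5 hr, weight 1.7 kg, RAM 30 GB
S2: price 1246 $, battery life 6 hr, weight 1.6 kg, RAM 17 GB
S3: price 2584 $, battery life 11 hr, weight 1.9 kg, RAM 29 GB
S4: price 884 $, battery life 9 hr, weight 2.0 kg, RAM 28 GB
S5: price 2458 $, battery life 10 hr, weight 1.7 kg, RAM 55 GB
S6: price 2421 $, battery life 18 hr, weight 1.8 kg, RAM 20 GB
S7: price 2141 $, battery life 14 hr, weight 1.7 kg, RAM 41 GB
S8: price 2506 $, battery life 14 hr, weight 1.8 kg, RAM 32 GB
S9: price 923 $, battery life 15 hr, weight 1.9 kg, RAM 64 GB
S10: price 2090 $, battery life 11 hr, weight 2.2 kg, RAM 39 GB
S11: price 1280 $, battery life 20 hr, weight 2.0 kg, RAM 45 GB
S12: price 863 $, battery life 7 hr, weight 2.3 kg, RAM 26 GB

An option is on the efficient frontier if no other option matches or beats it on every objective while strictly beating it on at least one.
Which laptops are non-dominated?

S1: not dominated.
S2: not dominated (best weight).
S3: dominated by S7 (price 2141≤2584, battery life 14≥11, weight 1.7≤1.9, RAM 41≥29).
S4: not dominated.
S5: not dominated.
S6: not dominated.
S7: not dominated.
S8: dominated by S7 (price 2141≤2506, battery life 14≥14, weight 1.7≤1.8, RAM 41≥32).
S9: not dominated (best RAM).
S10: dominated by S9 (price 923≤2090, battery life 15≥11, weight 1.9≤2.2, RAM 64≥39).
S11: not dominated (best battery life).
S12: not dominated (best price).

S1, S2, S4, S5, S6, S7, S9, S11, S12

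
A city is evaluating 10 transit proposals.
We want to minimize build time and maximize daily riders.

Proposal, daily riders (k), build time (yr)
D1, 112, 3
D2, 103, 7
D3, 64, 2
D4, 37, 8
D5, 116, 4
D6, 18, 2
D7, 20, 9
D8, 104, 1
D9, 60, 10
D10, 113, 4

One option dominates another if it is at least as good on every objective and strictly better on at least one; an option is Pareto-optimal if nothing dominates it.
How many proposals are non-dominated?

3

D1: not dominated.
D2: dominated by D1 (daily riders 112≥103, build time 3≤7).
D3: dominated by D8 (daily riders 104≥64, build time 1≤2).
D4: dominated by D1 (daily riders 112≥37, build time 3≤8).
D5: not dominated (best daily riders).
D6: dominated by D3 (daily riders 64≥18, build time 2≤2).
D7: dominated by D1 (daily riders 112≥20, build time 3≤9).
D8: not dominated (best build time).
D9: dominated by D1 (daily riders 112≥60, build time 3≤10).
D10: dominated by D5 (daily riders 116≥113, build time 4≤4).
Pareto-optimal: D1, D5, D8 → 3.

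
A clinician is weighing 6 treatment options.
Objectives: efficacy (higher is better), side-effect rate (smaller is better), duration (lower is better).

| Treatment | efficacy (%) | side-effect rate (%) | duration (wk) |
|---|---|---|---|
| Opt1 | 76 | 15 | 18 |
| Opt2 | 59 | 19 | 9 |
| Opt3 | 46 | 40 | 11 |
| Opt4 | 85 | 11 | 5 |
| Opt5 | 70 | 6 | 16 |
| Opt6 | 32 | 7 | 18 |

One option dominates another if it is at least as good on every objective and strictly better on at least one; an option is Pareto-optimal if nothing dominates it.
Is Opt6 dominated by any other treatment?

Yes

Opt5 vs Opt6: efficacy 70≥32, side-effect rate 6≤7, duration 16≤18 — Opt5 is at least as good on every objective and strictly better on at least one, so Opt5 dominates Opt6.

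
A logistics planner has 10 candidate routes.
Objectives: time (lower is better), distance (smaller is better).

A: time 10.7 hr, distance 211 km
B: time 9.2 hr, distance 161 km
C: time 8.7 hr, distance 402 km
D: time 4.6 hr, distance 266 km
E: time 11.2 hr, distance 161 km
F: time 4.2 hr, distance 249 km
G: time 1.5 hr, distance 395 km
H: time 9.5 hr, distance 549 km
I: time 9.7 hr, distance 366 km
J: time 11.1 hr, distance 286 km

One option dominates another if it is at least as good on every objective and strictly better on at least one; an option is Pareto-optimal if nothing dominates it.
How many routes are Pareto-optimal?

A: dominated by B (time 9.2≤10.7, distance 161≤211).
B: not dominated.
C: dominated by D (time 4.6≤8.7, distance 266≤402).
D: dominated by F (time 4.2≤4.6, distance 249≤266).
E: dominated by B (time 9.2≤11.2, distance 161≤161).
F: not dominated.
G: not dominated (best time).
H: dominated by B (time 9.2≤9.5, distance 161≤549).
I: dominated by B (time 9.2≤9.7, distance 161≤366).
J: dominated by A (time 10.7≤11.1, distance 211≤286).
Pareto-optimal: B, F, G → 3.

3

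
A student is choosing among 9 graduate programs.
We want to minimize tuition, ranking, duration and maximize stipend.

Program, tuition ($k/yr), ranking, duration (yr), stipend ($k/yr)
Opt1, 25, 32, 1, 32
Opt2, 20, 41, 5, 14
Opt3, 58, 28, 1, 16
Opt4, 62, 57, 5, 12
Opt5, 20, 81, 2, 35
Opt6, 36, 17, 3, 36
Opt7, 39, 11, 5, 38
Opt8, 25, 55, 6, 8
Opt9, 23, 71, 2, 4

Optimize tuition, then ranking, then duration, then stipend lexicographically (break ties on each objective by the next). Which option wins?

Opt2

First minimize tuition: best is 20, kept {Opt2, Opt5}.
Then minimize ranking: best is 41, kept {Opt2}.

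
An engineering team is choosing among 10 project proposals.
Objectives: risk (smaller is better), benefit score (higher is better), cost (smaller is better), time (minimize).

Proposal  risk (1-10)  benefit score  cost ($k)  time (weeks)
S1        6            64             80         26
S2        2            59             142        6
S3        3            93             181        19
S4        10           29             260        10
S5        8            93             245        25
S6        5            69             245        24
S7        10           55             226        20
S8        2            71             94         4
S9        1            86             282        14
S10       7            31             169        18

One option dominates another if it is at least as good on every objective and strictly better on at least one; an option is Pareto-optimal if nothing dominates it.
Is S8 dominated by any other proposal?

No

S1: worse on risk (6 vs 2).
S2: worse on benefit score (59 vs 71).
S3: worse on risk (3 vs 2).
S4: worse on risk (10 vs 2).
S5: worse on risk (8 vs 2).
S6: worse on risk (5 vs 2).
S7: worse on risk (10 vs 2).
S9: worse on cost (282 vs 94).
S10: worse on risk (7 vs 2).
No option is at least as good as S8 on every objective and strictly better on one.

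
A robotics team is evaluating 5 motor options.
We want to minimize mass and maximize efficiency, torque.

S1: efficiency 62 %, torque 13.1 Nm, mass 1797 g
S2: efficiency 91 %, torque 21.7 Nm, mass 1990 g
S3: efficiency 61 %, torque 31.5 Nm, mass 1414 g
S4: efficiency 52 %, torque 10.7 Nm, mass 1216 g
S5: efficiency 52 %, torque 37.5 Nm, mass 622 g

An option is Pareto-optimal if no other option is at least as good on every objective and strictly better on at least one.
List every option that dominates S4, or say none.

S5

S5: efficiency 52≥52, torque 37.5≥10.7, mass 622≤1216 — dominates S4.
Others (S1, S2, S3) are each worse than S4 on at least one objective.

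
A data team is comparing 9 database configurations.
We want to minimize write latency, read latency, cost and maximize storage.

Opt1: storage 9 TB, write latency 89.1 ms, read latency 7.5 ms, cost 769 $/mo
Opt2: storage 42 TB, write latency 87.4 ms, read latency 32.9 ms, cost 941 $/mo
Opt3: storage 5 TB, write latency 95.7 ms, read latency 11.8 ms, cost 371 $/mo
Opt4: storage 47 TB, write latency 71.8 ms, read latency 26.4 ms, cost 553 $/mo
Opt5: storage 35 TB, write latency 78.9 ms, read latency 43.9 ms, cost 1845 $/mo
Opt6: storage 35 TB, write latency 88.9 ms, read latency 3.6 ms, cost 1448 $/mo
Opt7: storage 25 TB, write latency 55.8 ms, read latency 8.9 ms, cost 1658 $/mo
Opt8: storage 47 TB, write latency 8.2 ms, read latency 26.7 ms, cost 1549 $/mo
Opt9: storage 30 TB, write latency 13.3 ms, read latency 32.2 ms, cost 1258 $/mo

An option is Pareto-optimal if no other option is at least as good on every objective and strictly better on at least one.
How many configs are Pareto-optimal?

7

Opt1: not dominated.
Opt2: dominated by Opt4 (storage 47≥42, write latency 71.8≤87.4, read latency 26.4≤32.9, cost 553≤941).
Opt3: not dominated (best cost).
Opt4: not dominated.
Opt5: dominated by Opt4 (storage 47≥35, write latency 71.8≤78.9, read latency 26.4≤43.9, cost 553≤1845).
Opt6: not dominated (best read latency).
Opt7: not dominated.
Opt8: not dominated (best write latency).
Opt9: not dominated.
Pareto-optimal: Opt1, Opt3, Opt4, Opt6, Opt7, Opt8, Opt9 → 7.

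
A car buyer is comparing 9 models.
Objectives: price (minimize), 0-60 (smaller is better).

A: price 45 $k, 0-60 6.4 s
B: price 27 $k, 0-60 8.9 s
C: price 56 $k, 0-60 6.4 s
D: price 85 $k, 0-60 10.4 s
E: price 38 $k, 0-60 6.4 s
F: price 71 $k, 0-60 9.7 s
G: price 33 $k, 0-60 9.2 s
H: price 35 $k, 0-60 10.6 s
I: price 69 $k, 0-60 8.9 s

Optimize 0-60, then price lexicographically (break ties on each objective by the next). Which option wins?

E

First minimize 0-60: best is 6.4, kept {A, C, E}.
Then minimize price: best is 38, kept {E}.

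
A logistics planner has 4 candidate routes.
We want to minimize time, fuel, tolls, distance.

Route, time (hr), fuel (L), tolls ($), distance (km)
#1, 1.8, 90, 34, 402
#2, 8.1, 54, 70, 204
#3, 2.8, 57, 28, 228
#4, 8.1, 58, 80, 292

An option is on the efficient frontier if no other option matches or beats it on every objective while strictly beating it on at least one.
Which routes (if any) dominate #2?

#1: worse on fuel (90 vs 54).
#3: worse on fuel (57 vs 54).
#4: worse on fuel (58 vs 54).
No option dominates #2.

none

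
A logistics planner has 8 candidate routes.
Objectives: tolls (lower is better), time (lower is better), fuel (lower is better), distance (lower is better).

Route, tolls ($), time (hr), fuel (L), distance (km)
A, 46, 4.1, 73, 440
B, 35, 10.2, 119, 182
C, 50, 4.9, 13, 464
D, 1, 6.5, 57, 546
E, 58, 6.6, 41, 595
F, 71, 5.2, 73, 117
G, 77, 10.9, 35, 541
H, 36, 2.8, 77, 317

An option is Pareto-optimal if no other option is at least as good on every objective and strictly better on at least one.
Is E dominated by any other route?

Yes

C vs E: tolls 50≤58, time 4.9≤6.6, fuel 13≤41, distance 464≤595 — C is at least as good on every objective and strictly better on at least one, so C dominates E.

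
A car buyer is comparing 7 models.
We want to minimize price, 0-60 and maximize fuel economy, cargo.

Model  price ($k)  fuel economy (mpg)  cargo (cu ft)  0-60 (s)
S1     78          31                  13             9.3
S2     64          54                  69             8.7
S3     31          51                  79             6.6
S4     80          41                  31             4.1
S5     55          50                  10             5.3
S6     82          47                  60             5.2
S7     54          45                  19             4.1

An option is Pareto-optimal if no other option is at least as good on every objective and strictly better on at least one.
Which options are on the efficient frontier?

S1: dominated by S2 (price 64≤78, fuel economy 54≥31, cargo 69≥13, 0-60 8.7≤9.3).
S2: not dominated (best fuel economy).
S3: not dominated (best price).
S4: not dominated.
S5: not dominated.
S6: not dominated.
S7: not dominated.

S2, S3, S4, S5, S6, S7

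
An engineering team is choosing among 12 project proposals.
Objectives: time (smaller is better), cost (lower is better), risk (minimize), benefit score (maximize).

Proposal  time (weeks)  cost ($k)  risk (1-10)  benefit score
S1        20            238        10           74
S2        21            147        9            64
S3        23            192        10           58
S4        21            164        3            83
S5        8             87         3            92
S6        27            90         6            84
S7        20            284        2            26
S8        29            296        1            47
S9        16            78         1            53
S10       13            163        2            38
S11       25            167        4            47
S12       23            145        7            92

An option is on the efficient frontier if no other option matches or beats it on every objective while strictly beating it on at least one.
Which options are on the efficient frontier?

S5, S9, S10

S1: dominated by S5 (time 8≤20, cost 87≤238, risk 3≤10, benefit score 92≥74).
S2: dominated by S5 (time 8≤21, cost 87≤147, risk 3≤9, benefit score 92≥64).
S3: dominated by S2 (time 21≤23, cost 147≤192, risk 9≤10, benefit score 64≥58).
S4: dominated by S5 (time 8≤21, cost 87≤164, risk 3≤3, benefit score 92≥83).
S5: not dominated (best time).
S6: dominated by S5 (time 8≤27, cost 87≤90, risk 3≤6, benefit score 92≥84).
S7: dominated by S9 (time 16≤20, cost 78≤284, risk 1≤2, benefit score 53≥26).
S8: dominated by S9 (time 16≤29, cost 78≤296, risk 1≤1, benefit score 53≥47).
S9: not dominated (best cost).
S10: not dominated.
S11: dominated by S4 (time 21≤25, cost 164≤167, risk 3≤4, benefit score 83≥47).
S12: dominated by S5 (time 8≤23, cost 87≤145, risk 3≤7, benefit score 92≥92).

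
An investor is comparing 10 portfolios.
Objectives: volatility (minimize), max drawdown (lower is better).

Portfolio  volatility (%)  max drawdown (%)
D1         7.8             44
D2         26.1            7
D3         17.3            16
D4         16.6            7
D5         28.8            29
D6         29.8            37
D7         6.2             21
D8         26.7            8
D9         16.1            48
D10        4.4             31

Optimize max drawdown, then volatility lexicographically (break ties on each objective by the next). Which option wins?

First minimize max drawdown: best is 7, kept {D2, D4}.
Then minimize volatility: best is 16.6, kept {D4}.

D4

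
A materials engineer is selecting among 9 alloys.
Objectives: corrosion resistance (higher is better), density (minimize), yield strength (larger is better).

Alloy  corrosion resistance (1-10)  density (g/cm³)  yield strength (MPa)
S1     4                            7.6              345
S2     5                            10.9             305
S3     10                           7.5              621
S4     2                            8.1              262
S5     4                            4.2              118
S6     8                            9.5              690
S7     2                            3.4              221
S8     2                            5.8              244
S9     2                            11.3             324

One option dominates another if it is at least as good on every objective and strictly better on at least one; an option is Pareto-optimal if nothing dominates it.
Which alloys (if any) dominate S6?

S1: worse on corrosion resistance (4 vs 8).
S2: worse on corrosion resistance (5 vs 8).
S3: worse on yield strength (621 vs 690).
S4: worse on corrosion resistance (2 vs 8).
S5: worse on corrosion resistance (4 vs 8).
S7: worse on corrosion resistance (2 vs 8).
S8: worse on corrosion resistance (2 vs 8).
S9: worse on corrosion resistance (2 vs 8).
No option dominates S6.

none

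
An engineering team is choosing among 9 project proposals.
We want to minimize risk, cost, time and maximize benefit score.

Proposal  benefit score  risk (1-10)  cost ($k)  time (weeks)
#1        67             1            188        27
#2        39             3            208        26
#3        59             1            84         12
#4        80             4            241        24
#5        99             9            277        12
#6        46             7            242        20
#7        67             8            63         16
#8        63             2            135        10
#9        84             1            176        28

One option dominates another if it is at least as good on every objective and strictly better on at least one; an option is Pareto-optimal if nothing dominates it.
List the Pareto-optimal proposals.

#1, #3, #4, #5, #7, #8, #9

#1: not dominated.
#2: dominated by #3 (benefit score 59≥39, risk 1≤3, cost 84≤208, time 12≤26).
#3: not dominated.
#4: not dominated.
#5: not dominated (best benefit score).
#6: dominated by #3 (benefit score 59≥46, risk 1≤7, cost 84≤242, time 12≤20).
#7: not dominated (best cost).
#8: not dominated (best time).
#9: not dominated.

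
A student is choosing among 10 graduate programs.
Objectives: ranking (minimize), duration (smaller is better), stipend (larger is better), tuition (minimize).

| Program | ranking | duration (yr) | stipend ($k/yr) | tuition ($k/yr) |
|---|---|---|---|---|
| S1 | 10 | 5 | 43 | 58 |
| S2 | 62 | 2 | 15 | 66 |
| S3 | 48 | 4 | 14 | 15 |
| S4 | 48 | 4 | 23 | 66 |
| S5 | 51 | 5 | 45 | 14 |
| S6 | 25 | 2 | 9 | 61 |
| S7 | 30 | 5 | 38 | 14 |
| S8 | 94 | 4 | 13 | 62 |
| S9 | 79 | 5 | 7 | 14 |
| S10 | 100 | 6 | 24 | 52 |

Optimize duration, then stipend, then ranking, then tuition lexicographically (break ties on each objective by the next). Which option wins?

S2

First minimize duration: best is 2, kept {S2, S6}.
Then maximize stipend: best is 15, kept {S2}.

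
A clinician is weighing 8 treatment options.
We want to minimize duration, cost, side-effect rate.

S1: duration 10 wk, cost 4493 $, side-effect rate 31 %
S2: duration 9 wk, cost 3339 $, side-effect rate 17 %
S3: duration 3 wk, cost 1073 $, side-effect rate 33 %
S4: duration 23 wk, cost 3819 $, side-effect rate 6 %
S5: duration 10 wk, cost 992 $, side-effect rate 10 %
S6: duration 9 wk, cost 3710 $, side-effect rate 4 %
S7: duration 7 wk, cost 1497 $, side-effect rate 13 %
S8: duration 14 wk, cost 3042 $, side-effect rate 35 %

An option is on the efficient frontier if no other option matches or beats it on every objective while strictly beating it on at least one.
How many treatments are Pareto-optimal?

4

S1: dominated by S2 (duration 9≤10, cost 3339≤4493, side-effect rate 17≤31).
S2: dominated by S7 (duration 7≤9, cost 1497≤3339, side-effect rate 13≤17).
S3: not dominated (best duration).
S4: dominated by S6 (duration 9≤23, cost 3710≤3819, side-effect rate 4≤6).
S5: not dominated (best cost).
S6: not dominated (best side-effect rate).
S7: not dominated.
S8: dominated by S3 (duration 3≤14, cost 1073≤3042, side-effect rate 33≤35).
Pareto-optimal: S3, S5, S6, S7 → 4.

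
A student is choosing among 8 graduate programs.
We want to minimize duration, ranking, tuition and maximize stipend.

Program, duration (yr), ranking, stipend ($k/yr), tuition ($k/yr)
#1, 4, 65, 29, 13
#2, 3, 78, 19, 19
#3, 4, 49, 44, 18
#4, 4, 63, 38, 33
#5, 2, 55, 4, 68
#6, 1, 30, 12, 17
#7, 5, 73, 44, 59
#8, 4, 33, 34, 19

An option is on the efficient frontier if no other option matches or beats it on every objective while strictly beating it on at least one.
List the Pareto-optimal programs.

#1, #2, #3, #6, #8

#1: not dominated (best tuition).
#2: not dominated.
#3: not dominated.
#4: dominated by #3 (duration 4≤4, ranking 49≤63, stipend 44≥38, tuition 18≤33).
#5: dominated by #6 (duration 1≤2, ranking 30≤55, stipend 12≥4, tuition 17≤68).
#6: not dominated (best duration).
#7: dominated by #3 (duration 4≤5, ranking 49≤73, stipend 44≥44, tuition 18≤59).
#8: not dominated.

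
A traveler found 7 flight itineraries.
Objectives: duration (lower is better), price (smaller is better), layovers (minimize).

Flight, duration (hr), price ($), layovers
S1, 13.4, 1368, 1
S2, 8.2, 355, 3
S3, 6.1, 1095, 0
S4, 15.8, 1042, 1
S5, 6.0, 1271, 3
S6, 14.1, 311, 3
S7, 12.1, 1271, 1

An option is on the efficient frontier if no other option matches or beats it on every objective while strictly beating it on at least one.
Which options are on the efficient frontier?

S1: dominated by S3 (duration 6.1≤13.4, price 1095≤1368, layovers 0≤1).
S2: not dominated.
S3: not dominated (best layovers).
S4: not dominated.
S5: not dominated (best duration).
S6: not dominated (best price).
S7: dominated by S3 (duration 6.1≤12.1, price 1095≤1271, layovers 0≤1).

S2, S3, S4, S5, S6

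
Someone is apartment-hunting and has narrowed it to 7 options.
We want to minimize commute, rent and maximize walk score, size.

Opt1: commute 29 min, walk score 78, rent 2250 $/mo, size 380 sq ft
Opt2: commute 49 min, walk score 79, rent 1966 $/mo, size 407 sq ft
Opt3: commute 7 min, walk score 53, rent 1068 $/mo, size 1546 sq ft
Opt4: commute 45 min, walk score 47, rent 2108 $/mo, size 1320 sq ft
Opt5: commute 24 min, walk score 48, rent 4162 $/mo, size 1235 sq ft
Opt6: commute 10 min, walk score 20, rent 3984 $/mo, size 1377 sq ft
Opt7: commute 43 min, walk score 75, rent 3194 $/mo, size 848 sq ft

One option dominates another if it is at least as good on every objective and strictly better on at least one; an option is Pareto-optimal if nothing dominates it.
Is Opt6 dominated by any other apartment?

Yes

Opt3 vs Opt6: commute 7≤10, walk score 53≥20, rent 1068≤3984, size 1546≥1377 — Opt3 is at least as good on every objective and strictly better on at least one, so Opt3 dominates Opt6.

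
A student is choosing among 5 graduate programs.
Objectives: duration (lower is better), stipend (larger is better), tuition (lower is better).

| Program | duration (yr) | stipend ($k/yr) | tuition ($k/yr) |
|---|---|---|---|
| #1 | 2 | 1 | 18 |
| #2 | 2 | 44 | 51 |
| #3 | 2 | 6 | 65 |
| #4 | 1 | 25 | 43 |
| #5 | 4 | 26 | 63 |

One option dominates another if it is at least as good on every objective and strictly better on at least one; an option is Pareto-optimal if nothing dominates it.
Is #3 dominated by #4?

#4 vs #3: duration 1≤2, stipend 25≥6, tuition 43≤65 — #4 is at least as good on every objective with at least one strict improvement.

Yes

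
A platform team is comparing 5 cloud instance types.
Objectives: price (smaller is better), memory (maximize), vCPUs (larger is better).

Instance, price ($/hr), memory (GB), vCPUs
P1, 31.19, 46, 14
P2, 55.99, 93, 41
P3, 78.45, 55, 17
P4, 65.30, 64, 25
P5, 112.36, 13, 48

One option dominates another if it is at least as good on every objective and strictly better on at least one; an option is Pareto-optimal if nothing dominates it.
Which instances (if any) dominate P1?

none

P2: worse on price (55.99 vs 31.19).
P3: worse on price (78.45 vs 31.19).
P4: worse on price (65.30 vs 31.19).
P5: worse on price (112.36 vs 31.19).
No option dominates P1.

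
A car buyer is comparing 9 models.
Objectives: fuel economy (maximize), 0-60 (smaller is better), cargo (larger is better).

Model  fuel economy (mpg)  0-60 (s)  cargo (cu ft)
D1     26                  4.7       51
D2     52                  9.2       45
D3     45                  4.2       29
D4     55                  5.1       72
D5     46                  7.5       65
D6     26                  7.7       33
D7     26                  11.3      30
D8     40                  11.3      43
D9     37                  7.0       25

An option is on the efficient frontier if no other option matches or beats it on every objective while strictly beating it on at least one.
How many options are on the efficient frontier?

3

D1: not dominated.
D2: dominated by D4 (fuel economy 55≥52, 0-60 5.1≤9.2, cargo 72≥45).
D3: not dominated (best 0-60).
D4: not dominated (best fuel economy).
D5: dominated by D4 (fuel economy 55≥46, 0-60 5.1≤7.5, cargo 72≥65).
D6: dominated by D1 (fuel economy 26≥26, 0-60 4.7≤7.7, cargo 51≥33).
D7: dominated by D1 (fuel economy 26≥26, 0-60 4.7≤11.3, cargo 51≥30).
D8: dominated by D2 (fuel economy 52≥40, 0-60 9.2≤11.3, cargo 45≥43).
D9: dominated by D3 (fuel economy 45≥37, 0-60 4.2≤7.0, cargo 29≥25).
Pareto-optimal: D1, D3, D4 → 3.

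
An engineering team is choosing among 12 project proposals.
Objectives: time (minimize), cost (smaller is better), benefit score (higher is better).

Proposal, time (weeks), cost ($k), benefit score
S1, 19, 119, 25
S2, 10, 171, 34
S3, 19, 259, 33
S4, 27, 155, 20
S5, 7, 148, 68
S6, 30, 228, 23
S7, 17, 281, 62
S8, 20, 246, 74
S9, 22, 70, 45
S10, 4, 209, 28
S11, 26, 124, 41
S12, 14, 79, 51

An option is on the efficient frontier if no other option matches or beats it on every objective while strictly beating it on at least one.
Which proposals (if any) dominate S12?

none

S1: worse on time (19 vs 14).
S2: worse on cost (171 vs 79).
S3: worse on time (19 vs 14).
S4: worse on time (27 vs 14).
S5: worse on cost (148 vs 79).
S6: worse on time (30 vs 14).
S7: worse on time (17 vs 14).
S8: worse on time (20 vs 14).
S9: worse on time (22 vs 14).
S10: worse on cost (209 vs 79).
S11: worse on time (26 vs 14).
No option dominates S12.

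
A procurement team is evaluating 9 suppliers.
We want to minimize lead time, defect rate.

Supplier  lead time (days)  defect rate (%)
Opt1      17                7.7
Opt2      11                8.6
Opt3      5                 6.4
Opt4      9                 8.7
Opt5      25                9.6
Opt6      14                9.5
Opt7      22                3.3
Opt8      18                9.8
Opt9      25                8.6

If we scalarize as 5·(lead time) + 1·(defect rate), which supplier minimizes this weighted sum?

Opt3

Opt1: 5·17 + 1·7.7 = 92.7
Opt2: 5·11 + 1·8.6 = 63.6
Opt3: 5·5 + 1·6.4 = 31.4
Opt4: 5·9 + 1·8.7 = 53.7
Opt5: 5·25 + 1·9.6 = 134.6
Opt6: 5·14 + 1·9.5 = 79.5
Opt7: 5·22 + 1·3.3 = 113.3
Opt8: 5·18 + 1·9.8 = 99.8
Opt9: 5·25 + 1·8.6 = 133.6
Lowest: Opt3 at 31.4.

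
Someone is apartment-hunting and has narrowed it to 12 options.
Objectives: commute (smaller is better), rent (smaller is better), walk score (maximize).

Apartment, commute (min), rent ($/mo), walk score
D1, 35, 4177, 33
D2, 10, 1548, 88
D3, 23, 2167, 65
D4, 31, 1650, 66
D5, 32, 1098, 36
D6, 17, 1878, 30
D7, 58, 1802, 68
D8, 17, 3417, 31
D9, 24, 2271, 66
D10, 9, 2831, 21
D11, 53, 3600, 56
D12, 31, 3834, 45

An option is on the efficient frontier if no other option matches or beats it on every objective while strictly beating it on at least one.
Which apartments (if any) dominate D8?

D2: commute 10≤17, rent 1548≤3417, walk score 88≥31 — dominates D8.
Others (D1, D3, D4, D5, D6, D7, D9, D10, D11, D12) are each worse than D8 on at least one objective.

D2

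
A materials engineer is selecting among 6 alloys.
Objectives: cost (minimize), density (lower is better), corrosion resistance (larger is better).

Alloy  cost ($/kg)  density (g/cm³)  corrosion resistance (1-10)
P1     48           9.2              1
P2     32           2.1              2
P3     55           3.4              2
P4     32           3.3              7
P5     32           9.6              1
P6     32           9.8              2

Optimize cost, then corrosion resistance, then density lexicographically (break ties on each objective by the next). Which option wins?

P4

First minimize cost: best is 32, kept {P2, P4, P5, P6}.
Then maximize corrosion resistance: best is 7, kept {P4}.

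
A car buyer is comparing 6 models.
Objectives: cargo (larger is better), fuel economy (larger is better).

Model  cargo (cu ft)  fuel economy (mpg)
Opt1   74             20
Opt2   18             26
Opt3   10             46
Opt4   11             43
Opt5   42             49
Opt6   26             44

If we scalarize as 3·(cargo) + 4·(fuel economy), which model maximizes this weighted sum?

Opt1: 3·74 + 4·20 = 302
Opt2: 3·18 + 4·26 = 158
Opt3: 3·10 + 4·46 = 214
Opt4: 3·11 + 4·43 = 205
Opt5: 3·42 + 4·49 = 322
Opt6: 3·26 + 4·44 = 254
Highest: Opt5 at 322.

Opt5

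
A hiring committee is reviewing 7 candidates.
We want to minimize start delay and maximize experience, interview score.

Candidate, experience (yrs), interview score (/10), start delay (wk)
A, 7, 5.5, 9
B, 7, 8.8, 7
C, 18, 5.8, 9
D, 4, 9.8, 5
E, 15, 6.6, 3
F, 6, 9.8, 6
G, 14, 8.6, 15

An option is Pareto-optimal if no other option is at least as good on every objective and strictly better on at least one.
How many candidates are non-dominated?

6

A: dominated by B (experience 7≥7, interview score 8.8≥5.5, start delay 7≤9).
B: not dominated.
C: not dominated (best experience).
D: not dominated.
E: not dominated (best start delay).
F: not dominated.
G: not dominated.
Pareto-optimal: B, C, D, E, F, G → 6.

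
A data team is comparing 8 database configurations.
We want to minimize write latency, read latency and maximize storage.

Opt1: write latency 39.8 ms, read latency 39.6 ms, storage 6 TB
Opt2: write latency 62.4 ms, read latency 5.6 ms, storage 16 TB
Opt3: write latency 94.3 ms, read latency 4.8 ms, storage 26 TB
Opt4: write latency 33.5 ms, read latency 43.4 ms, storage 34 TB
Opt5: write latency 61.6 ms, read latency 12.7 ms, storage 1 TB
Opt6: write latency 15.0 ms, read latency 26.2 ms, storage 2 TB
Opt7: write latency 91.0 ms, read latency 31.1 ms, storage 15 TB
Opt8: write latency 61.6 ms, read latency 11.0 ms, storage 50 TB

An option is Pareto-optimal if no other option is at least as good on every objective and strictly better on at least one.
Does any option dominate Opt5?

Yes

Opt8 vs Opt5: write latency 61.6≤61.6, read latency 11.0≤12.7, storage 50≥1 — Opt8 is at least as good on every objective and strictly better on at least one, so Opt8 dominates Opt5.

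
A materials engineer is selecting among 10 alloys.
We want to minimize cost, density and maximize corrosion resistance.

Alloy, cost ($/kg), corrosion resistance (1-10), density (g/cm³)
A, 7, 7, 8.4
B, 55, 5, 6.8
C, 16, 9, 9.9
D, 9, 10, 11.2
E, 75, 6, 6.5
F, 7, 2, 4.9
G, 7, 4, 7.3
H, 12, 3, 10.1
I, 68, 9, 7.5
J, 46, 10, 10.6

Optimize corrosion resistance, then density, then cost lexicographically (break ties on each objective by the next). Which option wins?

J

First maximize corrosion resistance: best is 10, kept {D, J}.
Then minimize density: best is 10.6, kept {J}.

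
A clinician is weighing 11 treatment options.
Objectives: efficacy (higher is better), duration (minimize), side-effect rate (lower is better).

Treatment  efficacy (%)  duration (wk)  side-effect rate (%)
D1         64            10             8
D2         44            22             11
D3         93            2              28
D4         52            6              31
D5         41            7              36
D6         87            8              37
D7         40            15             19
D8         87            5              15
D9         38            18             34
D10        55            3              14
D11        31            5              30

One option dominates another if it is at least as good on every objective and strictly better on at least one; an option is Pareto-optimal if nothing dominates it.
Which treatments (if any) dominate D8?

none

D1: worse on efficacy (64 vs 87).
D2: worse on efficacy (44 vs 87).
D3: worse on side-effect rate (28 vs 15).
D4: worse on efficacy (52 vs 87).
D5: worse on efficacy (41 vs 87).
D6: worse on duration (8 vs 5).
D7: worse on efficacy (40 vs 87).
D9: worse on efficacy (38 vs 87).
D10: worse on efficacy (55 vs 87).
D11: worse on efficacy (31 vs 87).
No option dominates D8.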